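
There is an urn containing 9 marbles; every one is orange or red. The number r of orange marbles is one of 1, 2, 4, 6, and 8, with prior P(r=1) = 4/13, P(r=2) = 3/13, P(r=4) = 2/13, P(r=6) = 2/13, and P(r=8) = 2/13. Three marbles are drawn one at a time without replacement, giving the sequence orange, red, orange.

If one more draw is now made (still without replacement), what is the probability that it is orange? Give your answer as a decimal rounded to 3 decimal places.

Under each hypothesis, the probability of the observed sequence is: P(data | r = 1) = (1/9)(8/8)(0/7) = 0; P(data | r = 2) = (2/9)(7/8)(1/7) = 0.027778; P(data | r = 4) = (4/9)(5/8)(3/7) = 0.11905; P(data | r = 6) = (6/9)(3/8)(5/7) = 0.17857; P(data | r = 8) = (8/9)(1/8)(7/7) = 0.11111.
The prior-weighted likelihoods are 4/13 · 0 = 0, 3/13 · 0.027778 = 0.0064103, 2/13 · 0.11905 = 0.018315, 2/13 · 0.17857 = 0.027473, 2/13 · 0.11111 = 0.017094; summing to 0.069292.
Dividing through by the total gives posterior P(r = 1 | data) = 0, P(r = 2 | data) = 0.092511, P(r = 4 | data) = 0.26432, P(r = 6 | data) = 0.39648, P(r = 8 | data) = 0.2467.
The predictive probability is P(orange next | data) = (0)(0.092511) + (1/3)(0.26432) + (2/3)(0.39648) + (1)(0.2467) = 0.59912.

0.599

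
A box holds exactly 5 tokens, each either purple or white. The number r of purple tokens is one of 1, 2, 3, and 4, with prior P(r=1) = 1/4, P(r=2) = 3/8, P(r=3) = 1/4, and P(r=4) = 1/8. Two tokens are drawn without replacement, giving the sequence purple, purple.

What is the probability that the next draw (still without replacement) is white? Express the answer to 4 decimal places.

The likelihood of the observed sequence under each hypothesis: P(data | r = 1) = (1/5)(0/4) = 0; P(data | r = 2) = (2/5)(1/4) = 1/10; P(data | r = 3) = (3/5)(2/4) = 3/10; P(data | r = 4) = (4/5)(3/4) = 3/5.
Multiplying each by its prior: 1/4 · 0 = 0, 3/8 · 1/10 = 3/80, 1/4 · 3/10 = 3/40, 1/8 · 3/5 = 3/40; with total 3/16.
Normalising, the posterior is P(r = 1 | data) = 0, P(r = 2 | data) = 1/5, P(r = 3 | data) = 2/5, P(r = 4 | data) = 2/5.
So P(white next | data) = Σ P(white next | H) P(H | data) = (1)(1/5) + (2/3)(2/5) + (1/3)(2/5) = 3/5.

0.6000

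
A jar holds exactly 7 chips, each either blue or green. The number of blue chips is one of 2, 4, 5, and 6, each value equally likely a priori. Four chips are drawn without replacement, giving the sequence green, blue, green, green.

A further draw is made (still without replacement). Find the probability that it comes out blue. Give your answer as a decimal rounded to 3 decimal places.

For each hypothesis, P(data | H) works out to: P(data | r = 2) = (5/7)(2/6)(4/5)(3/4) = 1/7; P(data | r = 4) = (3/7)(4/6)(2/5)(1/4) = 1/35; P(data | r = 5) = (2/7)(5/6)(1/5)(0/4) = 0; P(data | r = 6) = (1/7)(6/6)(0/5) = 0.
Weighting by the prior gives 1/4 · 1/7 = 1/28, 1/4 · 1/35 = 1/140, 1/4 · 0 = 0, 1/4 · 0 = 0; with total 3/70.
The posterior is then P(r = 2 | data) = 5/6, P(r = 4 | data) = 1/6, P(r = 5 | data) = 0, P(r = 6 | data) = 0.
Averaging over the posterior, P(blue next | data) = (1/3)(5/6) + (1)(1/6) = 4/9.

0.444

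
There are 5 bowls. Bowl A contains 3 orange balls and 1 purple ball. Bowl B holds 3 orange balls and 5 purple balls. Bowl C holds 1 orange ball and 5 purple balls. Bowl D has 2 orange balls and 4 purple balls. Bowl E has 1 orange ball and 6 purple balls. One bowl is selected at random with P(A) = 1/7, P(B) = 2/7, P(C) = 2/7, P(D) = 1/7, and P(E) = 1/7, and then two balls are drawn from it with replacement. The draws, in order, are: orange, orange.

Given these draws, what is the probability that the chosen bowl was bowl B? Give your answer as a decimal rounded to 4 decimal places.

0.2728

Under each hypothesis, the probability of the observed sequence is: P(data | bowl A) = (3/4)(3/4) = 0.5625; P(data | bowl B) = (3/8)(3/8) = 0.14062; P(data | bowl C) = (1/6)(1/6) = 0.027778; P(data | bowl D) = (2/6)(2/6) = 0.11111; P(data | bowl E) = (1/7)(1/7) = 0.020408.
The prior-weighted likelihoods are 1/7 · 0.5625 = 0.080357, 2/7 · 0.14062 = 0.040179, 2/7 · 0.027778 = 0.0079365, 1/7 · 0.11111 = 0.015873, 1/7 · 0.020408 = 0.0029155; summing to 0.14726.
By Bayes' rule, P(bowl B | data) = (0.040179) / (0.14726) = 0.27284.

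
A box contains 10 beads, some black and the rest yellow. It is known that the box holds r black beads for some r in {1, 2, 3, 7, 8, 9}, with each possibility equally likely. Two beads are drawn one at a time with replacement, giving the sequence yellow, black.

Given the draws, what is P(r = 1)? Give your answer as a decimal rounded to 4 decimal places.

The likelihood of the observed sequence under each hypothesis: P(data | r = 1) = (9/10)(1/10) = 9/100; P(data | r = 2) = (8/10)(2/10) = 4/25; P(data | r = 3) = (7/10)(3/10) = 21/100; P(data | r = 7) = (3/10)(7/10) = 21/100; P(data | r = 8) = (2/10)(8/10) = 4/25; P(data | r = 9) = (1/10)(9/10) = 9/100.
Multiplying each by its prior: 1/6 · 9/100 = 3/200, 1/6 · 4/25 = 2/75, 1/6 · 21/100 = 7/200, 1/6 · 21/100 = 7/200, 1/6 · 4/25 = 2/75, 1/6 · 9/100 = 3/200; these sum to 23/150.
So P(r = 1 | data) = (3/200) / (23/150) = 9/92.

0.0978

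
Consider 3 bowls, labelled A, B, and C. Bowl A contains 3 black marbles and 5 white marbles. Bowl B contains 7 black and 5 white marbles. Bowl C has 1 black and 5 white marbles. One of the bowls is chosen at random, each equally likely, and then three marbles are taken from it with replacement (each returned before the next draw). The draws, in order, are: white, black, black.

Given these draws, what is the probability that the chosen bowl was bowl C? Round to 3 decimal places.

Under each hypothesis, the probability of the observed sequence is: P(data | bowl A) = (5/8)(3/8)(3/8) = 0.087891; P(data | bowl B) = (5/12)(7/12)(7/12) = 0.14178; P(data | bowl C) = (5/6)(1/6)(1/6) = 0.023148.
Multiplying each by its prior: 1/3 · 0.087891 = 0.029297, 1/3 · 0.14178 = 0.047261, 1/3 · 0.023148 = 0.007716; with total 0.084274.
Therefore the posterior P(bowl C | data) = (0.007716) / (0.084274) = 0.091559.

0.092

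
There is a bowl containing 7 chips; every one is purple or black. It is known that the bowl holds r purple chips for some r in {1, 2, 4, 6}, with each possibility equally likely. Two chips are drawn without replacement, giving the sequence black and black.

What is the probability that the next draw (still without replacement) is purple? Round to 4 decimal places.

Under each hypothesis, the probability of the observed sequence is: P(data | r = 1) = (6/7)(5/6) = 5/7; P(data | r = 2) = (5/7)(4/6) = 10/21; P(data | r = 4) = (3/7)(2/6) = 1/7; P(data | r = 6) = (1/7)(0/6) = 0.
The prior-weighted likelihoods are 1/4 · 5/7 = 5/28, 1/4 · 10/21 = 5/42, 1/4 · 1/7 = 1/28, 1/4 · 0 = 0; with total 1/3.
Dividing through by the total gives posterior P(r = 1 | data) = 15/28, P(r = 2 | data) = 5/14, P(r = 4 | data) = 3/28, P(r = 6 | data) = 0.
Averaging over the posterior, P(purple next | data) = (1/5)(15/28) + (2/5)(5/14) + (4/5)(3/28) = 47/140.

0.3357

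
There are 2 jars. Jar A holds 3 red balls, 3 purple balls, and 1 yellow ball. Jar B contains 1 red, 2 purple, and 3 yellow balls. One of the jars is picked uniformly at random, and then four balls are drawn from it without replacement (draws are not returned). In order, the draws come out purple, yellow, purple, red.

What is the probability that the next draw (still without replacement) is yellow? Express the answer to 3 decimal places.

0.438

For each hypothesis, P(data | H) works out to: P(data | jar A) = (3/7)(1/6)(2/5)(3/4) = 3/140; P(data | jar B) = (2/6)(3/5)(1/4)(1/3) = 1/60.
Weighting by the prior gives 1/2 · 3/140 = 3/280, 1/2 · 1/60 = 1/120; with total 2/105.
Dividing through by the total gives posterior P(jar A | data) = 9/16, P(jar B | data) = 7/16.
Averaging over the posterior, P(yellow next | data) = (0)(9/16) + (1)(7/16) = 7/16.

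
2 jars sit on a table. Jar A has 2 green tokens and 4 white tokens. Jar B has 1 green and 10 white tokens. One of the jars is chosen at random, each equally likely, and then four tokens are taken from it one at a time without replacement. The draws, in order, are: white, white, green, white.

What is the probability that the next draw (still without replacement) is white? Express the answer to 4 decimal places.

Compute the likelihood of the observed sequence for each case: P(data | jar A) = (4/6)(3/5)(2/4)(2/3) = 2/15; P(data | jar B) = (10/11)(9/10)(1/9)(8/8) = 1/11.
Weighting by the prior gives 1/2 · 2/15 = 1/15, 1/2 · 1/11 = 1/22; with total 37/330.
Normalising, the posterior is P(jar A | data) = 22/37, P(jar B | data) = 15/37.
The predictive probability is P(white next | data) = (1/2)(22/37) + (1)(15/37) = 26/37.

0.7027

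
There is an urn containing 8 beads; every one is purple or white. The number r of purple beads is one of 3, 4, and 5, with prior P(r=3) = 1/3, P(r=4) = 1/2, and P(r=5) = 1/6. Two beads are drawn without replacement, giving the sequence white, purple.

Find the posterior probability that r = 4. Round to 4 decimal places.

0.5161

The likelihood of the observed sequence under each hypothesis: P(data | r = 3) = (5/8)(3/7) = 15/56; P(data | r = 4) = (4/8)(4/7) = 2/7; P(data | r = 5) = (3/8)(5/7) = 15/56.
Weighting by the prior gives 1/3 · 15/56 = 5/56, 1/2 · 2/7 = 1/7, 1/6 · 15/56 = 5/112; with total 31/112.
By Bayes' rule, P(r = 4 | data) = (1/7) / (31/112) = 16/31.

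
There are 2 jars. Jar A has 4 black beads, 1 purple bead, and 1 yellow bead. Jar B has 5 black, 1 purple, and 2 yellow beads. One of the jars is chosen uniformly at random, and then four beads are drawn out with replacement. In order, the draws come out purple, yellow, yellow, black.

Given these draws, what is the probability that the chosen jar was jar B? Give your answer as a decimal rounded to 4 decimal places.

0.6127

For each hypothesis, P(data | H) works out to: P(data | jar A) = (1/6)(1/6)(1/6)(4/6) = 0.0030864; P(data | jar B) = (1/8)(2/8)(2/8)(5/8) = 0.0048828.
The prior-weighted likelihoods are 1/2 · 0.0030864 = 0.0015432, 1/2 · 0.0048828 = 0.0024414; these sum to 0.0039846.
So P(jar B | data) = (0.0024414) / (0.0039846) = 0.61271.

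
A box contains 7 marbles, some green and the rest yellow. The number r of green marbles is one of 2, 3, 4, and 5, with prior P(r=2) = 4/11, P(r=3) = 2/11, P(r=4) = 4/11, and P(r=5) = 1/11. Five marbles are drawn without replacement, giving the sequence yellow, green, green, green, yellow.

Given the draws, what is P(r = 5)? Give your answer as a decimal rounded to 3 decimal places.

0.143

Compute the likelihood of the observed sequence for each case: P(data | r = 2) = (5/7)(2/6)(1/5)(0/4) = 0; P(data | r = 3) = (4/7)(3/6)(2/5)(1/4)(3/3) = 1/35; P(data | r = 4) = (3/7)(4/6)(3/5)(2/4)(2/3) = 2/35; P(data | r = 5) = (2/7)(5/6)(4/5)(3/4)(1/3) = 1/21.
Multiplying each by its prior: 4/11 · 0 = 0, 2/11 · 1/35 = 2/385, 4/11 · 2/35 = 8/385, 1/11 · 1/21 = 1/231; with total 1/33.
So P(r = 5 | data) = (1/231) / (1/33) = 1/7.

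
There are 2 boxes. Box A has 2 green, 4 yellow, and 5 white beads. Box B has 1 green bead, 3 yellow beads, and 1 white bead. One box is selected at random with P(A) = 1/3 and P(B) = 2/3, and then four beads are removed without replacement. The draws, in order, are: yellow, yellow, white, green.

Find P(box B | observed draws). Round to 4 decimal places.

0.8684

The likelihood of the observed sequence under each hypothesis: P(data | box A) = (4/11)(3/10)(5/9)(2/8) = 1/66; P(data | box B) = (3/5)(2/4)(1/3)(1/2) = 1/20.
The prior-weighted likelihoods are 1/3 · 1/66 = 1/198, 2/3 · 1/20 = 1/30; summing to 19/495.
Hence P(box B | data) = (1/30) / (19/495) = 33/38.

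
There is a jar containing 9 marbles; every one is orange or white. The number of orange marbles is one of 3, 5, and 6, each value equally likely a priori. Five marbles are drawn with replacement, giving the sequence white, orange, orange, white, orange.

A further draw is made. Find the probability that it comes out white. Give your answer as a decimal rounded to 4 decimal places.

0.4444

Compute the likelihood of the observed sequence for each case: P(data | r = 3) = (6/9)(3/9)(3/9)(6/9)(3/9) = 0.016461; P(data | r = 5) = (4/9)(5/9)(5/9)(4/9)(5/9) = 0.03387; P(data | r = 6) = (3/9)(6/9)(6/9)(3/9)(6/9) = 0.032922.
The prior-weighted likelihoods are 1/3 · 0.016461 = 0.005487, 1/3 · 0.03387 = 0.01129, 1/3 · 0.032922 = 0.010974; summing to 0.027751.
Normalising, the posterior is P(r = 3 | data) = 0.19772, P(r = 5 | data) = 0.40683, P(r = 6 | data) = 0.39544.
So P(white next | data) = Σ P(white next | H) P(H | data) = (2/3)(0.19772) + (4/9)(0.40683) + (1/3)(0.39544) = 0.44444.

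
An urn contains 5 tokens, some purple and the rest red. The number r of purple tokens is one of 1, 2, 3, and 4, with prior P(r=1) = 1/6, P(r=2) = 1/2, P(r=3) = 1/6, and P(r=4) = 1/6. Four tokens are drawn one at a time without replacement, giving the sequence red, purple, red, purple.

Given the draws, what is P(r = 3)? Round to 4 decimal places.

0.2500

Under each hypothesis, the probability of the observed sequence is: P(data | r = 1) = (4/5)(1/4)(3/3)(0/2) = 0; P(data | r = 2) = (3/5)(2/4)(2/3)(1/2) = 1/10; P(data | r = 3) = (2/5)(3/4)(1/3)(2/2) = 1/10; P(data | r = 4) = (1/5)(4/4)(0/3) = 0.
Weighting by the prior gives 1/6 · 0 = 0, 1/2 · 1/10 = 1/20, 1/6 · 1/10 = 1/60, 1/6 · 0 = 0; summing to 1/15.
By Bayes' rule, P(r = 3 | data) = (1/60) / (1/15) = 1/4.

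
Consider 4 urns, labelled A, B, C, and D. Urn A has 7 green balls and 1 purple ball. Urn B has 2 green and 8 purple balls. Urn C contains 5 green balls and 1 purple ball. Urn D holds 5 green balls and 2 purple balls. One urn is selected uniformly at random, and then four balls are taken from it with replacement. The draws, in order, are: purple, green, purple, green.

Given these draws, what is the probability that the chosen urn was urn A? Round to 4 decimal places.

0.1214

The likelihood of the observed sequence under each hypothesis: P(data | urn A) = (1/8)(7/8)(1/8)(7/8) = 0.011963; P(data | urn B) = (8/10)(2/10)(8/10)(2/10) = 0.0256; P(data | urn C) = (1/6)(5/6)(1/6)(5/6) = 0.01929; P(data | urn D) = (2/7)(5/7)(2/7)(5/7) = 0.041649.
The prior-weighted likelihoods are 1/4 · 0.011963 = 0.0029907, 1/4 · 0.0256 = 0.0064, 1/4 · 0.01929 = 0.0048225, 1/4 · 0.041649 = 0.010412; summing to 0.024626.
So P(urn A | data) = (0.0029907) / (0.024626) = 0.12145.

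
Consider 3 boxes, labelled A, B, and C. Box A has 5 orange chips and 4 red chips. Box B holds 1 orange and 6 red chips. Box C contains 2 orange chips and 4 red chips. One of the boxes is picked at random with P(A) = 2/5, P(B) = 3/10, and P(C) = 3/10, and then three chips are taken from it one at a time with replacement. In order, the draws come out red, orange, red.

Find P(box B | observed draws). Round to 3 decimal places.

Compute the likelihood of the observed sequence for each case: P(data | box A) = (4/9)(5/9)(4/9) = 0.10974; P(data | box B) = (6/7)(1/7)(6/7) = 0.10496; P(data | box C) = (4/6)(2/6)(4/6) = 0.14815.
The prior-weighted likelihoods are 2/5 · 0.10974 = 0.043896, 3/10 · 0.10496 = 0.031487, 3/10 · 0.14815 = 0.044444; these sum to 0.11983.
By Bayes' rule, P(box B | data) = (0.031487) / (0.11983) = 0.26277.

0.263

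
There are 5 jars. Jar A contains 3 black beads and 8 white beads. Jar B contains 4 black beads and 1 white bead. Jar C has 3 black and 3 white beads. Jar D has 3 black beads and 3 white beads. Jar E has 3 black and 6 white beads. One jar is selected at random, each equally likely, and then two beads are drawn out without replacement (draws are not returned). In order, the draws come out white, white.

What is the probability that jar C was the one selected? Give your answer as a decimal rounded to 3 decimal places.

0.151

Under each hypothesis, the probability of the observed sequence is: P(data | jar A) = (8/11)(7/10) = 28/55; P(data | jar B) = (1/5)(0/4) = 0; P(data | jar C) = (3/6)(2/5) = 1/5; P(data | jar D) = (3/6)(2/5) = 1/5; P(data | jar E) = (6/9)(5/8) = 5/12.
Weighting by the prior gives 1/5 · 28/55 = 28/275, 1/5 · 0 = 0, 1/5 · 1/5 = 1/25, 1/5 · 1/5 = 1/25, 1/5 · 5/12 = 1/12; summing to 35/132.
By Bayes' rule, P(jar C | data) = (1/25) / (35/132) = 132/875.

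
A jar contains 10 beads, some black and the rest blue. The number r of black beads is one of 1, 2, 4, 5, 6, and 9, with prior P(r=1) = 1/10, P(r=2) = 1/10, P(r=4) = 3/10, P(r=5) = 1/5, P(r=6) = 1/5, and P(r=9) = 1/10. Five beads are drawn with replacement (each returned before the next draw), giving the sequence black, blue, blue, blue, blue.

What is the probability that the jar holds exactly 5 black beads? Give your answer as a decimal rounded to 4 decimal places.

Under each hypothesis, the probability of the observed sequence is: P(data | r = 1) = (1/10)(9/10)(9/10)(9/10)(9/10) = 0.06561; P(data | r = 2) = (2/10)(8/10)(8/10)(8/10)(8/10) = 0.08192; P(data | r = 4) = (4/10)(6/10)(6/10)(6/10)(6/10) = 0.05184; P(data | r = 5) = (5/10)(5/10)(5/10)(5/10)(5/10) = 0.03125; P(data | r = 6) = (6/10)(4/10)(4/10)(4/10)(4/10) = 0.01536; P(data | r = 9) = (9/10)(1/10)(1/10)(1/10)(1/10) = 9e-05.
Multiplying each by its prior: 1/10 · 0.06561 = 0.006561, 1/10 · 0.08192 = 0.008192, 3/10 · 0.05184 = 0.015552, 1/5 · 0.03125 = 0.00625, 1/5 · 0.01536 = 0.003072, 1/10 · 9e-05 = 9e-06; these sum to 0.039636.
By Bayes' rule, P(r = 5 | data) = (0.00625) / (0.039636) = 0.15768.

0.1577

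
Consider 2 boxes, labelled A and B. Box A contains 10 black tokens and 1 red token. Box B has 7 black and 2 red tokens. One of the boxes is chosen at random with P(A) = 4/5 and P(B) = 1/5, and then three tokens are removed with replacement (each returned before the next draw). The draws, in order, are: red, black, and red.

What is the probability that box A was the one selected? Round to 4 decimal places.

The likelihood of the observed sequence under each hypothesis: P(data | box A) = (1/11)(10/11)(1/11) = 0.0075131; P(data | box B) = (2/9)(7/9)(2/9) = 0.038409.
The prior-weighted likelihoods are 4/5 · 0.0075131 = 0.0060105, 1/5 · 0.038409 = 0.0076818; these sum to 0.013692.
So P(box A | data) = (0.0060105) / (0.013692) = 0.43897.

0.4390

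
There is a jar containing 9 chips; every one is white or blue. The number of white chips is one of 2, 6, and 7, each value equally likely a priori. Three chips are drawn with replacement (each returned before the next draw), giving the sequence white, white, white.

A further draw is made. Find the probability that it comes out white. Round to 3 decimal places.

Compute the likelihood of the observed sequence for each case: P(data | r = 2) = (2/9)(2/9)(2/9) = 0.010974; P(data | r = 6) = (6/9)(6/9)(6/9) = 0.2963; P(data | r = 7) = (7/9)(7/9)(7/9) = 0.47051.
Weighting by the prior gives 1/3 · 0.010974 = 0.003658, 1/3 · 0.2963 = 0.098765, 1/3 · 0.47051 = 0.15684; these sum to 0.25926.
Dividing through by the total gives posterior P(r = 2 | data) = 0.014109, P(r = 6 | data) = 0.38095, P(r = 7 | data) = 0.60494.
The predictive probability is P(white next | data) = (2/9)(0.014109) + (2/3)(0.38095) + (7/9)(0.60494) = 0.72761.

0.728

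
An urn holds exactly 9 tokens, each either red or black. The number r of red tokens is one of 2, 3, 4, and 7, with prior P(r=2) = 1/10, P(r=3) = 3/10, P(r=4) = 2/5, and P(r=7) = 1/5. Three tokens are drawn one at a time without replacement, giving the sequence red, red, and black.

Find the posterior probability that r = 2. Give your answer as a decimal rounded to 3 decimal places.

For each hypothesis, P(data | H) works out to: P(data | r = 2) = (2/9)(1/8)(7/7) = 1/36; P(data | r = 3) = (3/9)(2/8)(6/7) = 1/14; P(data | r = 4) = (4/9)(3/8)(5/7) = 5/42; P(data | r = 7) = (7/9)(6/8)(2/7) = 1/6.
The prior-weighted likelihoods are 1/10 · 1/36 = 1/360, 3/10 · 1/14 = 3/140, 2/5 · 5/42 = 1/21, 1/5 · 1/6 = 1/30; these sum to 53/504.
Therefore the posterior P(r = 2 | data) = (1/360) / (53/504) = 7/265.

0.026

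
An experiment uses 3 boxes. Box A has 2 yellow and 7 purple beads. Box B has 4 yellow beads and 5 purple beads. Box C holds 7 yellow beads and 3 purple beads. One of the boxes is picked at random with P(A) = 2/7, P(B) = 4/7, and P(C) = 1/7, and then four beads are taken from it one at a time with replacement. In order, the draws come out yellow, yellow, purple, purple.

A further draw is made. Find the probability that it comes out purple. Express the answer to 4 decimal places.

0.5613

For each hypothesis, P(data | H) works out to: P(data | box A) = (2/9)(2/9)(7/9)(7/9) = 0.029873; P(data | box B) = (4/9)(4/9)(5/9)(5/9) = 0.060966; P(data | box C) = (7/10)(7/10)(3/10)(3/10) = 0.0441.
Multiplying each by its prior: 2/7 · 0.029873 = 0.0085353, 4/7 · 0.060966 = 0.034838, 1/7 · 0.0441 = 0.0063; summing to 0.049673.
Dividing through by the total gives posterior P(box A | data) = 0.17183, P(box B | data) = 0.70134, P(box C | data) = 0.12683.
Averaging over the posterior, P(purple next | data) = (7/9)(0.17183) + (5/9)(0.70134) + (3/10)(0.12683) = 0.56133.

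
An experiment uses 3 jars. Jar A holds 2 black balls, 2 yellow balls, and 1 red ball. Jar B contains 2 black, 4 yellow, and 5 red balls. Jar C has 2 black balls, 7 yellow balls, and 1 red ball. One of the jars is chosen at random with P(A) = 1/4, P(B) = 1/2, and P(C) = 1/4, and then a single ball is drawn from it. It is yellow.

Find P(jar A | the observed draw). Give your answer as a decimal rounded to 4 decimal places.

0.2189

Compute the likelihood of this draw for each case: P(data | jar A) = (2/5) = 2/5; P(data | jar B) = (4/11) = 4/11; P(data | jar C) = (7/10) = 7/10.
Weighting by the prior gives 1/4 · 2/5 = 1/10, 1/2 · 4/11 = 2/11, 1/4 · 7/10 = 7/40; with total 201/440.
So P(jar A | data) = (1/10) / (201/440) = 44/201.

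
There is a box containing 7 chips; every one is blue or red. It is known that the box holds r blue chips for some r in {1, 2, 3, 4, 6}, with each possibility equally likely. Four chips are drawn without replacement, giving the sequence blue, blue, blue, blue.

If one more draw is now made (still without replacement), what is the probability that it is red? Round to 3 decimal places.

Compute the likelihood of the observed sequence for each case: P(data | r = 1) = (1/7)(0/6) = 0; P(data | r = 2) = (2/7)(1/6)(0/5) = 0; P(data | r = 3) = (3/7)(2/6)(1/5)(0/4) = 0; P(data | r = 4) = (4/7)(3/6)(2/5)(1/4) = 1/35; P(data | r = 6) = (6/7)(5/6)(4/5)(3/4) = 3/7.
Multiplying each by its prior: 1/5 · 0 = 0, 1/5 · 0 = 0, 1/5 · 0 = 0, 1/5 · 1/35 = 1/175, 1/5 · 3/7 = 3/35; summing to 16/175.
Normalising, the posterior is P(r = 1 | data) = 0, P(r = 2 | data) = 0, P(r = 3 | data) = 0, P(r = 4 | data) = 1/16, P(r = 6 | data) = 15/16.
The predictive probability is P(red next | data) = (1)(1/16) + (1/3)(15/16) = 3/8.

0.375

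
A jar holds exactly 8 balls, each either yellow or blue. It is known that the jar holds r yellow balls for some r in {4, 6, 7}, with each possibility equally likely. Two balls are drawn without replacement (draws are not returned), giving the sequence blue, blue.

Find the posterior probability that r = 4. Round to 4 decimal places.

Compute the likelihood of the observed sequence for each case: P(data | r = 4) = (4/8)(3/7) = 3/14; P(data | r = 6) = (2/8)(1/7) = 1/28; P(data | r = 7) = (1/8)(0/7) = 0.
Multiplying each by its prior: 1/3 · 3/14 = 1/14, 1/3 · 1/28 = 1/84, 1/3 · 0 = 0; these sum to 1/12.
So P(r = 4 | data) = (1/14) / (1/12) = 6/7.

0.8571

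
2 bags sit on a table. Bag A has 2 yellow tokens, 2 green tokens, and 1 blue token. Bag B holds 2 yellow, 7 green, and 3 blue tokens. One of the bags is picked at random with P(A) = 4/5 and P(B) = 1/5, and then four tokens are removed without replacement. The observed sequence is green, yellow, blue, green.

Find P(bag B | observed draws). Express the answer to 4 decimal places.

0.1373

Under each hypothesis, the probability of the observed sequence is: P(data | bag A) = (2/5)(2/4)(1/3)(1/2) = 0.033333; P(data | bag B) = (7/12)(2/11)(3/10)(6/9) = 0.021212.
Multiplying each by its prior: 4/5 · 0.033333 = 0.026667, 1/5 · 0.021212 = 0.0042424; summing to 0.030909.
So P(bag B | data) = (0.0042424) / (0.030909) = 0.13725.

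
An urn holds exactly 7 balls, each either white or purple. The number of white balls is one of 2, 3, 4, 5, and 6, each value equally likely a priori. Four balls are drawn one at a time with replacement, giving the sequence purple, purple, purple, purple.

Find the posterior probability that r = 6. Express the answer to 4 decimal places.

Under each hypothesis, the probability of the observed sequence is: P(data | r = 2) = (5/7)(5/7)(5/7)(5/7) = 0.26031; P(data | r = 3) = (4/7)(4/7)(4/7)(4/7) = 0.10662; P(data | r = 4) = (3/7)(3/7)(3/7)(3/7) = 0.033736; P(data | r = 5) = (2/7)(2/7)(2/7)(2/7) = 0.0066639; P(data | r = 6) = (1/7)(1/7)(1/7)(1/7) = 0.00041649.
Multiplying each by its prior: 1/5 · 0.26031 = 0.052062, 1/5 · 0.10662 = 0.021324, 1/5 · 0.033736 = 0.0067472, 1/5 · 0.0066639 = 0.0013328, 1/5 · 0.00041649 = 8.3299e-05; summing to 0.081549.
By Bayes' rule, P(r = 6 | data) = (8.3299e-05) / (0.081549) = 0.0010215.

0.0010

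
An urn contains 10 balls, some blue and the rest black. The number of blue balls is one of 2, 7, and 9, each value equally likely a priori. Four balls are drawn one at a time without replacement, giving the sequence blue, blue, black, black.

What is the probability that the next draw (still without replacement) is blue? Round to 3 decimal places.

0.577

For each hypothesis, P(data | H) works out to: P(data | r = 2) = (2/10)(1/9)(8/8)(7/7) = 1/45; P(data | r = 7) = (7/10)(6/9)(3/8)(2/7) = 1/20; P(data | r = 9) = (9/10)(8/9)(1/8)(0/7) = 0.
Multiplying each by its prior: 1/3 · 1/45 = 1/135, 1/3 · 1/20 = 1/60, 1/3 · 0 = 0; with total 13/540.
Normalising, the posterior is P(r = 2 | data) = 4/13, P(r = 7 | data) = 9/13, P(r = 9 | data) = 0.
The predictive probability is P(blue next | data) = (0)(4/13) + (5/6)(9/13) = 15/26.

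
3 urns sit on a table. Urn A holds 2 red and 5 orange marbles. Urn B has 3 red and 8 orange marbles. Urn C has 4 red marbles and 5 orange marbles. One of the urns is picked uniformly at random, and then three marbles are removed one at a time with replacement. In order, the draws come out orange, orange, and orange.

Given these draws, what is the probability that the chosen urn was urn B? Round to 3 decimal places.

The likelihood of the observed sequence under each hypothesis: P(data | urn A) = (5/7)(5/7)(5/7) = 0.36443; P(data | urn B) = (8/11)(8/11)(8/11) = 0.38467; P(data | urn C) = (5/9)(5/9)(5/9) = 0.17147.
Weighting by the prior gives 1/3 · 0.36443 = 0.12148, 1/3 · 0.38467 = 0.12822, 1/3 · 0.17147 = 0.057156; with total 0.30686.
So P(urn B | data) = (0.12822) / (0.30686) = 0.41786.

0.418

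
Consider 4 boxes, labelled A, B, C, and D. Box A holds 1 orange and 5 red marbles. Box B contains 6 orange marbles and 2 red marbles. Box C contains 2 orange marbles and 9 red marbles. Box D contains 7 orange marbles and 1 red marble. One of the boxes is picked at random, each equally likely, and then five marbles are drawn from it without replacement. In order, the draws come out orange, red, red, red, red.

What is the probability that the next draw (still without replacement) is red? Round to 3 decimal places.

0.934

For each hypothesis, P(data | H) works out to: P(data | box A) = (1/6)(5/5)(4/4)(3/3)(2/2) = 0.16667; P(data | box B) = (6/8)(2/7)(1/6)(0/5) = 0; P(data | box C) = (2/11)(9/10)(8/9)(7/8)(6/7) = 0.10909; P(data | box D) = (7/8)(1/7)(0/6) = 0.
Multiplying each by its prior: 1/4 · 0.16667 = 0.041667, 1/4 · 0 = 0, 1/4 · 0.10909 = 0.027273, 1/4 · 0 = 0; summing to 0.068939.
Dividing through by the total gives posterior P(box A | data) = 0.6044, P(box B | data) = 0, P(box C | data) = 0.3956, P(box D | data) = 0.
Averaging over the posterior, P(red next | data) = (1)(0.6044) + (5/6)(0.3956) = 0.93407.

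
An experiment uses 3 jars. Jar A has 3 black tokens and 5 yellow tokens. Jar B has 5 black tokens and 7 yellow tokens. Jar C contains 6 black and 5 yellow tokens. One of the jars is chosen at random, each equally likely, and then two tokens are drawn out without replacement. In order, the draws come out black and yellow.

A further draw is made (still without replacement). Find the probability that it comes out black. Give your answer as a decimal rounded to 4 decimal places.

0.4305

Under each hypothesis, the probability of the observed sequence is: P(data | jar A) = (3/8)(5/7) = 0.26786; P(data | jar B) = (5/12)(7/11) = 0.26515; P(data | jar C) = (6/11)(5/10) = 0.27273.
Weighting by the prior gives 1/3 · 0.26786 = 0.089286, 1/3 · 0.26515 = 0.088384, 1/3 · 0.27273 = 0.090909; these sum to 0.26858.
Normalising, the posterior is P(jar A | data) = 0.33244, P(jar B | data) = 0.32908, P(jar C | data) = 0.33848.
The predictive probability is P(black next | data) = (1/3)(0.33244) + (2/5)(0.32908) + (5/9)(0.33848) = 0.43049.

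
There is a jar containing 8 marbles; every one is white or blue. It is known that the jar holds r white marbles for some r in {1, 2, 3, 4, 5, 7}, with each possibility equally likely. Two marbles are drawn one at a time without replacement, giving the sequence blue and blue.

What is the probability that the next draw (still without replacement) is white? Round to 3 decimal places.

0.364

For each hypothesis, P(data | H) works out to: P(data | r = 1) = (7/8)(6/7) = 3/4; P(data | r = 2) = (6/8)(5/7) = 15/28; P(data | r = 3) = (5/8)(4/7) = 5/14; P(data | r = 4) = (4/8)(3/7) = 3/14; P(data | r = 5) = (3/8)(2/7) = 3/28; P(data | r = 7) = (1/8)(0/7) = 0.
Weighting by the prior gives 1/6 · 3/4 = 1/8, 1/6 · 15/28 = 5/56, 1/6 · 5/14 = 5/84, 1/6 · 3/14 = 1/28, 1/6 · 3/28 = 1/56, 1/6 · 0 = 0; these sum to 55/168.
Normalising, the posterior is P(r = 1 | data) = 21/55, P(r = 2 | data) = 3/11, P(r = 3 | data) = 2/11, P(r = 4 | data) = 6/55, P(r = 5 | data) = 3/55, P(r = 7 | data) = 0.
So P(white next | data) = Σ P(white next | H) P(H | data) = (1/6)(21/55) + (1/3)(3/11) + (1/2)(2/11) + (2/3)(6/55) + (5/6)(3/55) = 4/11.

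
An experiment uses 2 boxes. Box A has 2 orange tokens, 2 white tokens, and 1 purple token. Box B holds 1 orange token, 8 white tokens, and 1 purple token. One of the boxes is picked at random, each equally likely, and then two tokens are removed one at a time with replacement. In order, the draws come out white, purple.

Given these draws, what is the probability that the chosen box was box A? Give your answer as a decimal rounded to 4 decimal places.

The likelihood of the observed sequence under each hypothesis: P(data | box A) = (2/5)(1/5) = 2/25; P(data | box B) = (8/10)(1/10) = 2/25.
Weighting by the prior gives 1/2 · 2/25 = 1/25, 1/2 · 2/25 = 1/25; with total 2/25.
By Bayes' rule, P(box A | data) = (1/25) / (2/25) = 1/2.

0.5000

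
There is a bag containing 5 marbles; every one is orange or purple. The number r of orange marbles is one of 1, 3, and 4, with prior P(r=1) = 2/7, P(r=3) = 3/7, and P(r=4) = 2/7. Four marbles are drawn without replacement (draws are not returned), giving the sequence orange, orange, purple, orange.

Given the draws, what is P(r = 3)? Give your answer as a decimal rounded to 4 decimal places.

0.4286

Compute the likelihood of the observed sequence for each case: P(data | r = 1) = (1/5)(0/4) = 0; P(data | r = 3) = (3/5)(2/4)(2/3)(1/2) = 1/10; P(data | r = 4) = (4/5)(3/4)(1/3)(2/2) = 1/5.
Weighting by the prior gives 2/7 · 0 = 0, 3/7 · 1/10 = 3/70, 2/7 · 1/5 = 2/35; summing to 1/10.
By Bayes' rule, P(r = 3 | data) = (3/70) / (1/10) = 3/7.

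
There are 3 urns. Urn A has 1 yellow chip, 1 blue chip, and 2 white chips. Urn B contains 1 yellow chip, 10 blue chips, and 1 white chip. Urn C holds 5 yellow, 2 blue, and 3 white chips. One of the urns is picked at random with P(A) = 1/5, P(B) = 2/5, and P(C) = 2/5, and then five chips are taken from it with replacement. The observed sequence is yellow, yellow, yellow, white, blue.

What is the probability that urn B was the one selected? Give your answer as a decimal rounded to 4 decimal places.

0.0047

For each hypothesis, P(data | H) works out to: P(data | urn A) = (1/4)(1/4)(1/4)(2/4)(1/4) = 0.0019531; P(data | urn B) = (1/12)(1/12)(1/12)(1/12)(10/12) = 4.0188e-05; P(data | urn C) = (5/10)(5/10)(5/10)(3/10)(2/10) = 0.0075.
Weighting by the prior gives 1/5 · 0.0019531 = 0.00039063, 2/5 · 4.0188e-05 = 1.6075e-05, 2/5 · 0.0075 = 0.003; these sum to 0.0034067.
Hence P(urn B | data) = (1.6075e-05) / (0.0034067) = 0.0047187.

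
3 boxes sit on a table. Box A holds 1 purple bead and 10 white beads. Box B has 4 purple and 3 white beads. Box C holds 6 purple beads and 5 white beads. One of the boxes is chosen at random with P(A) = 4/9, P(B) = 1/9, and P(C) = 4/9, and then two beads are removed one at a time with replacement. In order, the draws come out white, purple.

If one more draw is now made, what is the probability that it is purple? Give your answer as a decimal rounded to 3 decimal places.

For each hypothesis, P(data | H) works out to: P(data | box A) = (10/11)(1/11) = 0.082645; P(data | box B) = (3/7)(4/7) = 0.2449; P(data | box C) = (5/11)(6/11) = 0.24793.
Weighting by the prior gives 4/9 · 0.082645 = 0.036731, 1/9 · 0.2449 = 0.027211, 4/9 · 0.24793 = 0.11019; with total 0.17413.
The posterior is then P(box A | data) = 0.21093, P(box B | data) = 0.15626, P(box C | data) = 0.6328.
Averaging over the posterior, P(purple next | data) = (1/11)(0.21093) + (4/7)(0.15626) + (6/11)(0.6328) = 0.45363.

0.454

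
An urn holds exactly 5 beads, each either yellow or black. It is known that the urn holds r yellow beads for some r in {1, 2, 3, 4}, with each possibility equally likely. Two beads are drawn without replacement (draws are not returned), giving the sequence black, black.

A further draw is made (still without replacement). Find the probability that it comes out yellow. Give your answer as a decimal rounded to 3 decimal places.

Compute the likelihood of the observed sequence for each case: P(data | r = 1) = (4/5)(3/4) = 3/5; P(data | r = 2) = (3/5)(2/4) = 3/10; P(data | r = 3) = (2/5)(1/4) = 1/10; P(data | r = 4) = (1/5)(0/4) = 0.
Multiplying each by its prior: 1/4 · 3/5 = 3/20, 1/4 · 3/10 = 3/40, 1/4 · 1/10 = 1/40, 1/4 · 0 = 0; with total 1/4.
Normalising, the posterior is P(r = 1 | data) = 3/5, P(r = 2 | data) = 3/10, P(r = 3 | data) = 1/10, P(r = 4 | data) = 0.
So P(yellow next | data) = Σ P(yellow next | H) P(H | data) = (1/3)(3/5) + (2/3)(3/10) + (1)(1/10) = 1/2.

0.500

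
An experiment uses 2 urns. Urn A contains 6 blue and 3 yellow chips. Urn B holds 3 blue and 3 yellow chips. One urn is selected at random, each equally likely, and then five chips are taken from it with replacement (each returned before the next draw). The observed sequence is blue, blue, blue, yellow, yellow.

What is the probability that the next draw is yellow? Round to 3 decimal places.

Under each hypothesis, the probability of the observed sequence is: P(data | urn A) = (6/9)(6/9)(6/9)(3/9)(3/9) = 0.032922; P(data | urn B) = (3/6)(3/6)(3/6)(3/6)(3/6) = 0.03125.
Multiplying each by its prior: 1/2 · 0.032922 = 0.016461, 1/2 · 0.03125 = 0.015625; these sum to 0.032086.
The posterior is then P(urn A | data) = 0.51303, P(urn B | data) = 0.48697.
Averaging over the posterior, P(yellow next | data) = (1/3)(0.51303) + (1/2)(0.48697) = 0.4145.

0.414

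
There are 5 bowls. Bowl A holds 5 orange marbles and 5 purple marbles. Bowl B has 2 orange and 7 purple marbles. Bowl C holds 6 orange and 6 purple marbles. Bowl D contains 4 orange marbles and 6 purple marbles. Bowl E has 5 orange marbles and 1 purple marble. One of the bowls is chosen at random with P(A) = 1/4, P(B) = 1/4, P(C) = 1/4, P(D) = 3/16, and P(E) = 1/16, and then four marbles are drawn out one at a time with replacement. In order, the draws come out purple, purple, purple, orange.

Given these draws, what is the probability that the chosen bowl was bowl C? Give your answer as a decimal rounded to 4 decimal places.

Compute the likelihood of the observed sequence for each case: P(data | bowl A) = (5/10)(5/10)(5/10)(5/10) = 0.0625; P(data | bowl B) = (7/9)(7/9)(7/9)(2/9) = 0.10456; P(data | bowl C) = (6/12)(6/12)(6/12)(6/12) = 0.0625; P(data | bowl D) = (6/10)(6/10)(6/10)(4/10) = 0.0864; P(data | bowl E) = (1/6)(1/6)(1/6)(5/6) = 0.003858.
The prior-weighted likelihoods are 1/4 · 0.0625 = 0.015625, 1/4 · 0.10456 = 0.026139, 1/4 · 0.0625 = 0.015625, 3/16 · 0.0864 = 0.0162, 1/16 · 0.003858 = 0.00024113; these sum to 0.07383.
Hence P(bowl C | data) = (0.015625) / (0.07383) = 0.21163.

0.2116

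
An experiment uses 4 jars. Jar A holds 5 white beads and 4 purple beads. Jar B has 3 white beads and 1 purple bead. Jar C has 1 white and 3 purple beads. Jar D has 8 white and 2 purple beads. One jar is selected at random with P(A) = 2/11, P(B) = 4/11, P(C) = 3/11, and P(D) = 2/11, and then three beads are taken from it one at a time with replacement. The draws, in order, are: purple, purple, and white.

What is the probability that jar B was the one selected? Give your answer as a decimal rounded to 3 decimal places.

0.210

Compute the likelihood of the observed sequence for each case: P(data | jar A) = (4/9)(4/9)(5/9) = 0.10974; P(data | jar B) = (1/4)(1/4)(3/4) = 0.046875; P(data | jar C) = (3/4)(3/4)(1/4) = 0.14062; P(data | jar D) = (2/10)(2/10)(8/10) = 0.032.
Multiplying each by its prior: 2/11 · 0.10974 = 0.019953, 4/11 · 0.046875 = 0.017045, 3/11 · 0.14062 = 0.038352, 2/11 · 0.032 = 0.0058182; summing to 0.081169.
Therefore the posterior P(jar B | data) = (0.017045) / (0.081169) = 0.21.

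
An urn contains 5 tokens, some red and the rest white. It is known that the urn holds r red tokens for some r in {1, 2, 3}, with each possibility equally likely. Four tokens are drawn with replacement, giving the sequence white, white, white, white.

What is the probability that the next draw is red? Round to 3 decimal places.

Compute the likelihood of the observed sequence for each case: P(data | r = 1) = (4/5)(4/5)(4/5)(4/5) = 0.4096; P(data | r = 2) = (3/5)(3/5)(3/5)(3/5) = 0.1296; P(data | r = 3) = (2/5)(2/5)(2/5)(2/5) = 0.0256.
The prior-weighted likelihoods are 1/3 · 0.4096 = 0.13653, 1/3 · 0.1296 = 0.0432, 1/3 · 0.0256 = 0.0085333; these sum to 0.18827.
The posterior is then P(r = 1 | data) = 0.72521, P(r = 2 | data) = 0.22946, P(r = 3 | data) = 0.045326.
The predictive probability is P(red next | data) = (1/5)(0.72521) + (2/5)(0.22946) + (3/5)(0.045326) = 0.26402.

0.264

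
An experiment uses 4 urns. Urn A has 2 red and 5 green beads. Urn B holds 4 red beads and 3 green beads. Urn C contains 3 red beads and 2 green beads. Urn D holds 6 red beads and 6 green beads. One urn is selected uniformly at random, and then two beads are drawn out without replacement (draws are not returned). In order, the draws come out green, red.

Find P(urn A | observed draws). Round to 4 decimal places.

0.2171

Under each hypothesis, the probability of the observed sequence is: P(data | urn A) = (5/7)(2/6) = 0.2381; P(data | urn B) = (3/7)(4/6) = 0.28571; P(data | urn C) = (2/5)(3/4) = 0.3; P(data | urn D) = (6/12)(6/11) = 0.27273.
Multiplying each by its prior: 1/4 · 0.2381 = 0.059524, 1/4 · 0.28571 = 0.071429, 1/4 · 0.3 = 0.075, 1/4 · 0.27273 = 0.068182; these sum to 0.27413.
Hence P(urn A | data) = (0.059524) / (0.27413) = 0.21713.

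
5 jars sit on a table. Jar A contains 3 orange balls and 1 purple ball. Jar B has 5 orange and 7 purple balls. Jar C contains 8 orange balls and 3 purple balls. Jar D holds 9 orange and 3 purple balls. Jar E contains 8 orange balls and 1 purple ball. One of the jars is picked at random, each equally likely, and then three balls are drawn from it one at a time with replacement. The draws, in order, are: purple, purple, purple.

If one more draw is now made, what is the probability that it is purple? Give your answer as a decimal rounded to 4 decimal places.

The likelihood of the observed sequence under each hypothesis: P(data | jar A) = (1/4)(1/4)(1/4) = 0.015625; P(data | jar B) = (7/12)(7/12)(7/12) = 0.1985; P(data | jar C) = (3/11)(3/11)(3/11) = 0.020285; P(data | jar D) = (3/12)(3/12)(3/12) = 0.015625; P(data | jar E) = (1/9)(1/9)(1/9) = 0.0013717.
Weighting by the prior gives 1/5 · 0.015625 = 0.003125, 1/5 · 0.1985 = 0.039699, 1/5 · 0.020285 = 0.0040571, 1/5 · 0.015625 = 0.003125, 1/5 · 0.0013717 = 0.00027435; these sum to 0.050281.
Normalising, the posterior is P(jar A | data) = 0.062151, P(jar B | data) = 0.78955, P(jar C | data) = 0.080689, P(jar D | data) = 0.062151, P(jar E | data) = 0.0054564.
Averaging over the posterior, P(purple next | data) = (1/4)(0.062151) + (7/12)(0.78955) + (3/11)(0.080689) + (1/4)(0.062151) + (1/9)(0.0054564) = 0.51426.

0.5143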